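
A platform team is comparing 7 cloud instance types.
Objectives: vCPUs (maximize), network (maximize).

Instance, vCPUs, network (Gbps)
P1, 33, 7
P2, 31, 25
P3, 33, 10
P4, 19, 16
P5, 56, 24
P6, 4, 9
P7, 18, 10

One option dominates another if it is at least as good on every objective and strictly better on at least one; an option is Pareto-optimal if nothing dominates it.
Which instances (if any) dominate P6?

P2, P3, P4, P5, P7

P2: vCPUs 31≥4, network 25≥9 — dominates P6.
P3: vCPUs 33≥4, network 10≥9 — dominates P6.
P4: vCPUs 19≥4, network 16≥9 — dominates P6.
P5: vCPUs 56≥4, network 24≥9 — dominates P6.
P7: vCPUs 18≥4, network 10≥9 — dominates P6.
Others (P1) are each worse than P6 on at least one objective.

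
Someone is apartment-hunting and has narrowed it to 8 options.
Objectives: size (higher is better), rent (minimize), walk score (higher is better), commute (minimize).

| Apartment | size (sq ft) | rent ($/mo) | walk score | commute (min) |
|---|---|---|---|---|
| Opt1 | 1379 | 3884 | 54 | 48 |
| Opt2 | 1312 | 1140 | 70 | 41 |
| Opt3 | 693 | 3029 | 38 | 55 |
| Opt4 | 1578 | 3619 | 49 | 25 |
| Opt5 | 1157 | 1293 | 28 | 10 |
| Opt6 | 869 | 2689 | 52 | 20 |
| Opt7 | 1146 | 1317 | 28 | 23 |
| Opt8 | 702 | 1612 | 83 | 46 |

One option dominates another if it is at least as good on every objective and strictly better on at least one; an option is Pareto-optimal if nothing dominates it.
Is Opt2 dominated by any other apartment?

Opt1: worse on rent (3884 vs 1140).
Opt3: worse on size (693 vs 1312).
Opt4: worse on rent (3619 vs 1140).
Opt5: worse on size (1157 vs 1312).
Opt6: worse on size (869 vs 1312).
Opt7: worse on size (1146 vs 1312).
Opt8: worse on size (702 vs 1312).
No option is at least as good as Opt2 on every objective and strictly better on one.

No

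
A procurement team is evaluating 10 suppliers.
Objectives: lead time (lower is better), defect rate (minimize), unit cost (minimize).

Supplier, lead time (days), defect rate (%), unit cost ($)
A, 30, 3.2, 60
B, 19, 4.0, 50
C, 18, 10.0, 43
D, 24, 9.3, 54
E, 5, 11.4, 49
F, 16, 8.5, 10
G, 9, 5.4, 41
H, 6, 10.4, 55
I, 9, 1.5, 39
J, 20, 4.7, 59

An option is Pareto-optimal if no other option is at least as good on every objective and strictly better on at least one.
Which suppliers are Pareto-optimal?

A: dominated by I (lead time 9≤30, defect rate 1.5≤3.2, unit cost 39≤60).
B: dominated by I (lead time 9≤19, defect rate 1.5≤4.0, unit cost 39≤50).
C: dominated by F (lead time 16≤18, defect rate 8.5≤10.0, unit cost 10≤43).
D: dominated by B (lead time 19≤24, defect rate 4.0≤9.3, unit cost 50≤54).
E: not dominated (best lead time).
F: not dominated (best unit cost).
G: dominated by I (lead time 9≤9, defect rate 1.5≤5.4, unit cost 39≤41).
H: not dominated.
I: not dominated (best defect rate).
J: dominated by B (lead time 19≤20, defect rate 4.0≤4.7, unit cost 50≤59).

E, F, H, I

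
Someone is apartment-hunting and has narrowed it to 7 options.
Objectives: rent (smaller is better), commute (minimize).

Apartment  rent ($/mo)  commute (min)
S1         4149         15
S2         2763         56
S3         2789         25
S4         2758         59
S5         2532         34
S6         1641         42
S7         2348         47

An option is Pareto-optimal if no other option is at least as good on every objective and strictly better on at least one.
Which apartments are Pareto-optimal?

S1, S3, S5, S6

S1: not dominated (best commute).
S2: dominated by S5 (rent 2532≤2763, commute 34≤56).
S3: not dominated.
S4: dominated by S5 (rent 2532≤2758, commute 34≤59).
S5: not dominated.
S6: not dominated (best rent).
S7: dominated by S6 (rent 1641≤2348, commute 42≤47).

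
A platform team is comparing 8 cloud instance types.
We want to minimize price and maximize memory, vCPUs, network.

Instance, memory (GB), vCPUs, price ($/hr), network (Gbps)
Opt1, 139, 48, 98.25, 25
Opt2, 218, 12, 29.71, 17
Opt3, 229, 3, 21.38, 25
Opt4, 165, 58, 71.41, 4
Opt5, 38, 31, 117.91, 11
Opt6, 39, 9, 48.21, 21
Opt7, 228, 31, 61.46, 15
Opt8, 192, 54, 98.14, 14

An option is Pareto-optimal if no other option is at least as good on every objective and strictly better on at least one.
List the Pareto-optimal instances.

Opt1, Opt2, Opt3, Opt4, Opt6, Opt7, Opt8

Opt1: not dominated.
Opt2: not dominated.
Opt3: not dominated (best memory).
Opt4: not dominated (best vCPUs).
Opt5: dominated by Opt1 (memory 139≥38, vCPUs 48≥31, price 98.25≤117.91, network 25≥11).
Opt6: not dominated.
Opt7: not dominated.
Opt8: not dominated.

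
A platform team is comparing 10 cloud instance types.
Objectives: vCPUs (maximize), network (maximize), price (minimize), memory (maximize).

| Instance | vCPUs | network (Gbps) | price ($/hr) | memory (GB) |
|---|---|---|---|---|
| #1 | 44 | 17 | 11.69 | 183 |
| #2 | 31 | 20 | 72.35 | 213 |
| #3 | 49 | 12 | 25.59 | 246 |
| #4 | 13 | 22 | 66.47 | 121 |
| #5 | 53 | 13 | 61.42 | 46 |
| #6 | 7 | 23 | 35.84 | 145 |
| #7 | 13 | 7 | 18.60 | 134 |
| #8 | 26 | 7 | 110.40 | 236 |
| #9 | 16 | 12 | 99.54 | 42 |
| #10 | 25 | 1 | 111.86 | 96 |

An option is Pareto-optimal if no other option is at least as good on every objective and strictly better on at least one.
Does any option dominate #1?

No

#2: worse on vCPUs (31 vs 44).
#3: worse on network (12 vs 17).
#4: worse on vCPUs (13 vs 44).
#5: worse on network (13 vs 17).
#6: worse on vCPUs (7 vs 44).
#7: worse on vCPUs (13 vs 44).
#8: worse on vCPUs (26 vs 44).
#9: worse on vCPUs (16 vs 44).
#10: worse on vCPUs (25 vs 44).
No option is at least as good as #1 on every objective and strictly better on one.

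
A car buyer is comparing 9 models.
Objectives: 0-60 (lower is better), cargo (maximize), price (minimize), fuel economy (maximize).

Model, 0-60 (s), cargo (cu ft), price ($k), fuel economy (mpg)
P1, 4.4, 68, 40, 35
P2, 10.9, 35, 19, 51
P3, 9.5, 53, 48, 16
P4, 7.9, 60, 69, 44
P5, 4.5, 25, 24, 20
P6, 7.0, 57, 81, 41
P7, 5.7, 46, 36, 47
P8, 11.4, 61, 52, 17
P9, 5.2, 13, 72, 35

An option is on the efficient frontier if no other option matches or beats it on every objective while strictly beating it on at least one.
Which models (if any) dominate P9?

P1

P1: 0-60 4.4≤5.2, cargo 68≥13, price 40≤72, fuel economy 35≥35 — dominates P9.
Others (P2, P3, P4, P5, P6, P7, P8) are each worse than P9 on at least one objective.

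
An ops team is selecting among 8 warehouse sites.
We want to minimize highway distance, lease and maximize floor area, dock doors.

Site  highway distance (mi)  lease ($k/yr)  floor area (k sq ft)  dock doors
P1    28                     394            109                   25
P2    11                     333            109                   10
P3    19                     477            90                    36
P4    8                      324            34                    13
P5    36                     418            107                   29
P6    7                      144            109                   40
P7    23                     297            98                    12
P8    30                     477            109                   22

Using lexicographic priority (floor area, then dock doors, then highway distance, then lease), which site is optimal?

P6

First maximize floor area: best is 109, kept {P1, P2, P6, P8}.
Then maximize dock doors: best is 40, kept {P6}.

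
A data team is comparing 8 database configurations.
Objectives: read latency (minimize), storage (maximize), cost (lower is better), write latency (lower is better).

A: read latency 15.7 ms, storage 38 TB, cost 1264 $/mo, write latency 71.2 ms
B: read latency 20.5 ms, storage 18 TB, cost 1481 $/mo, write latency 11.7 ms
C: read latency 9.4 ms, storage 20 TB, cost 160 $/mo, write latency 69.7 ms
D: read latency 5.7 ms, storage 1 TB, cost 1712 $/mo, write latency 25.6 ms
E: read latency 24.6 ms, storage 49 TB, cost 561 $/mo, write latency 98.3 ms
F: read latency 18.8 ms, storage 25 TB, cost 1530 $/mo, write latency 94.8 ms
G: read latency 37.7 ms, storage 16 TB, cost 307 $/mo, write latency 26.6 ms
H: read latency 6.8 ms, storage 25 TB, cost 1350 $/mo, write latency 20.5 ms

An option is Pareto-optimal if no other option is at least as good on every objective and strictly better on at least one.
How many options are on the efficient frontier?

A: not dominated.
B: not dominated (best write latency).
C: not dominated (best cost).
D: not dominated (best read latency).
E: not dominated (best storage).
F: dominated by A (read latency 15.7≤18.8, storage 38≥25, cost 1264≤1530, write latency 71.2≤94.8).
G: not dominated.
H: not dominated.
Pareto-optimal: A, B, C, D, E, G, H → 7.

7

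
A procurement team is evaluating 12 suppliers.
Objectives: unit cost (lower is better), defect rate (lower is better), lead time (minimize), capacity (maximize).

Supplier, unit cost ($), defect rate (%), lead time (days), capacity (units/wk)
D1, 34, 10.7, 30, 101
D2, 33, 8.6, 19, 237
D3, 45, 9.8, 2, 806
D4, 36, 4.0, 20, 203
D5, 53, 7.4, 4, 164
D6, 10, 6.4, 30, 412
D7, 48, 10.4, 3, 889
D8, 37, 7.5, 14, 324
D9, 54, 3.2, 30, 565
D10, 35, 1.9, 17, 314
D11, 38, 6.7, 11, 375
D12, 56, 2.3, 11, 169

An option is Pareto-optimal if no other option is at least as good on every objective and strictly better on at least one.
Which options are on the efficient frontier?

D1: dominated by D2 (unit cost 33≤34, defect rate 8.6≤10.7, lead time 19≤30, capacity 237≥101).
D2: not dominated.
D3: not dominated (best lead time).
D4: dominated by D10 (unit cost 35≤36, defect rate 1.9≤4.0, lead time 17≤20, capacity 314≥203).
D5: not dominated.
D6: not dominated (best unit cost).
D7: not dominated (best capacity).
D8: not dominated.
D9: not dominated.
D10: not dominated (best defect rate).
D11: not dominated.
D12: not dominated.

D2, D3, D5, D6, D7, D8, D9, D10, D11, D12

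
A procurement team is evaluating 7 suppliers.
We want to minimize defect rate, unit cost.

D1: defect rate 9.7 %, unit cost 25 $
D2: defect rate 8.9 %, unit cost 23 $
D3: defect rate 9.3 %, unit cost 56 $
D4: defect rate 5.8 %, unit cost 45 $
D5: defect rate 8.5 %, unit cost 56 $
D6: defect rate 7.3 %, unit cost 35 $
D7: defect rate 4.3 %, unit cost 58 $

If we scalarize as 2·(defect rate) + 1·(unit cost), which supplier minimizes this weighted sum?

D1: 2·9.7 + 1·25 = 44.4
D2: 2·8.9 + 1·23 = 40.8
D3: 2·9.3 + 1·56 = 74.6
D4: 2·5.8 + 1·45 = 56.6
D5: 2·8.5 + 1·56 = 73.0
D6: 2·7.3 + 1·35 = 49.6
D7: 2·4.3 + 1·58 = 66.6
Lowest: D2 at 40.8.

D2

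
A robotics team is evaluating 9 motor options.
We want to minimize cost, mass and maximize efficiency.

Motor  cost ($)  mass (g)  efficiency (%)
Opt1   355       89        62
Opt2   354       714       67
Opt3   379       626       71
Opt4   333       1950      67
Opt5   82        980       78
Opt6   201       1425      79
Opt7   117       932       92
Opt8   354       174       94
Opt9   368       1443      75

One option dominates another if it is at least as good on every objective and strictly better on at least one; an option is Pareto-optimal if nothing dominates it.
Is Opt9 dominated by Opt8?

Opt8 vs Opt9: cost 354≤368, mass 174≤1443, efficiency 94≥75 — Opt8 is at least as good on every objective with at least one strict improvement.

Yes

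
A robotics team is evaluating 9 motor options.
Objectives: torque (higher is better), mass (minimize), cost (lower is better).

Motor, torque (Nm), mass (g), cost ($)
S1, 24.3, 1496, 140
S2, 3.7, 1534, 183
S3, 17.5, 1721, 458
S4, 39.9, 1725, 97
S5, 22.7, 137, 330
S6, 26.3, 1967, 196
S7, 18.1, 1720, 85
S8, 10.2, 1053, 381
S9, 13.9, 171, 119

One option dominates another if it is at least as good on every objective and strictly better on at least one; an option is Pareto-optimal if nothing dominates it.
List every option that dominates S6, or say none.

S4: torque 39.9≥26.3, mass 1725≤1967, cost 97≤196 — dominates S6.
Others (S1, S2, S3, S5, S7, S8, S9) are each worse than S6 on at least one objective.

S4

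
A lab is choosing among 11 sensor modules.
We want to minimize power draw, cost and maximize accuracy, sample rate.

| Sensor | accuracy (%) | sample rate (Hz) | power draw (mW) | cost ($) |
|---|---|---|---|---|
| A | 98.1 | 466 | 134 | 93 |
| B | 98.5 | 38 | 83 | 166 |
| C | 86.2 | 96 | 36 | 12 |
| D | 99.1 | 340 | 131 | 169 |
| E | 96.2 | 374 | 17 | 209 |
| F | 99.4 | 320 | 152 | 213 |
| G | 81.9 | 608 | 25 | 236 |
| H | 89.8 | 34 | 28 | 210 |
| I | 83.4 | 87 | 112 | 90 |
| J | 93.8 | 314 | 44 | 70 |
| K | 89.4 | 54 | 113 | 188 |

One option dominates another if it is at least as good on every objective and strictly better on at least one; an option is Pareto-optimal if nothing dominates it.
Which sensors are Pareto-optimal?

A, B, C, D, E, F, G, J

A: not dominated.
B: not dominated.
C: not dominated (best cost).
D: not dominated.
E: not dominated (best power draw).
F: not dominated (best accuracy).
G: not dominated (best sample rate).
H: dominated by E (accuracy 96.2≥89.8, sample rate 374≥34, power draw 17≤28, cost 209≤210).
I: dominated by C (accuracy 86.2≥83.4, sample rate 96≥87, power draw 36≤112, cost 12≤90).
J: not dominated.
K: dominated by J (accuracy 93.8≥89.4, sample rate 314≥54, power draw 44≤113, cost 70≤188).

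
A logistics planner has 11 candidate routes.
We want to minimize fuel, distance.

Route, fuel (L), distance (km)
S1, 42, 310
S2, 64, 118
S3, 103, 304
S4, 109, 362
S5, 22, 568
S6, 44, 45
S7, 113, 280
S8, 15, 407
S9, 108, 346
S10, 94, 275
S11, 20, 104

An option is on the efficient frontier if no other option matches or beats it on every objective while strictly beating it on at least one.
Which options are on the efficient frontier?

S1: dominated by S11 (fuel 20≤42, distance 104≤310).
S2: dominated by S6 (fuel 44≤64, distance 45≤118).
S3: dominated by S2 (fuel 64≤103, distance 118≤304).
S4: dominated by S1 (fuel 42≤109, distance 310≤362).
S5: dominated by S8 (fuel 15≤22, distance 407≤568).
S6: not dominated (best distance).
S7: dominated by S2 (fuel 64≤113, distance 118≤280).
S8: not dominated (best fuel).
S9: dominated by S1 (fuel 42≤108, distance 310≤346).
S10: dominated by S2 (fuel 64≤94, distance 118≤275).
S11: not dominated.

S6, S8, S11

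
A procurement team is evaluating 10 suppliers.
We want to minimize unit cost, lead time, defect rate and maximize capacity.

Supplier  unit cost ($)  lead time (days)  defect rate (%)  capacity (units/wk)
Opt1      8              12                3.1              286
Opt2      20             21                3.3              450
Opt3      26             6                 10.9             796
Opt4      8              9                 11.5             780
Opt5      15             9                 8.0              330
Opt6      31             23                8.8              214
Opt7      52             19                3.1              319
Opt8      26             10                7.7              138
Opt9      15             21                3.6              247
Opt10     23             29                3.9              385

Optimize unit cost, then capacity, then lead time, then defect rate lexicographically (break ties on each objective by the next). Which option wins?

First minimize unit cost: best is 8, kept {Opt1, Opt4}.
Then maximize capacity: best is 780, kept {Opt4}.

Opt4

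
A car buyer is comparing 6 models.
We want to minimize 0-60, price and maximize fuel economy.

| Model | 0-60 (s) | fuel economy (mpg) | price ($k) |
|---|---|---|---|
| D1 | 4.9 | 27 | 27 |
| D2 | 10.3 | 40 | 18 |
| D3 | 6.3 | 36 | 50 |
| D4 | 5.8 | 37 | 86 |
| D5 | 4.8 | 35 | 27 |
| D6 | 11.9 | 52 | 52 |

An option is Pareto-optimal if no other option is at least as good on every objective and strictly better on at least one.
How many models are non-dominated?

D1: dominated by D5 (0-60 4.8≤4.9, fuel economy 35≥27, price 27≤27).
D2: not dominated (best price).
D3: not dominated.
D4: not dominated.
D5: not dominated (best 0-60).
D6: not dominated (best fuel economy).
Pareto-optimal: D2, D3, D4, D5, D6 → 5.

5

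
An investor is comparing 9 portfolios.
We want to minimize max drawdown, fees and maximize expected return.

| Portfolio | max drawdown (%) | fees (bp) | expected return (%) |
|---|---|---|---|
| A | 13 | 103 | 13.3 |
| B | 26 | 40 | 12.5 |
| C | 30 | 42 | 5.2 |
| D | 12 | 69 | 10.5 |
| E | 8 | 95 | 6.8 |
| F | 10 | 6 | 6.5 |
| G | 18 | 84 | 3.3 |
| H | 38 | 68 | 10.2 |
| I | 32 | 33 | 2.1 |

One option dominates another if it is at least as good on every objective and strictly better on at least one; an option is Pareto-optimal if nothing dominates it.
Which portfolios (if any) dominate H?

B

B: max drawdown 26≤38, fees 40≤68, expected return 12.5≥10.2 — dominates H.
Others (A, C, D, E, F, G, I) are each worse than H on at least one objective.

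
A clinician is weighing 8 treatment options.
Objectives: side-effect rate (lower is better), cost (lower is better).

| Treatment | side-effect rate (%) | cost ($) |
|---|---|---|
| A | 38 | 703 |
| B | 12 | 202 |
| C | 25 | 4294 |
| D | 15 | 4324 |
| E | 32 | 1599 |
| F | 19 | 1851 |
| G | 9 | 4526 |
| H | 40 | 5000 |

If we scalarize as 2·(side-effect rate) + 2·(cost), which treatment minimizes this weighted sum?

B

A: 2·38 + 2·703 = 1482
B: 2·12 + 2·202 = 428
C: 2·25 + 2·4294 = 8638
D: 2·15 + 2·4324 = 8678
E: 2·32 + 2·1599 = 3262
F: 2·19 + 2·1851 = 3740
G: 2·9 + 2·4526 = 9070
H: 2·40 + 2·5000 = 10080
Lowest: B at 428.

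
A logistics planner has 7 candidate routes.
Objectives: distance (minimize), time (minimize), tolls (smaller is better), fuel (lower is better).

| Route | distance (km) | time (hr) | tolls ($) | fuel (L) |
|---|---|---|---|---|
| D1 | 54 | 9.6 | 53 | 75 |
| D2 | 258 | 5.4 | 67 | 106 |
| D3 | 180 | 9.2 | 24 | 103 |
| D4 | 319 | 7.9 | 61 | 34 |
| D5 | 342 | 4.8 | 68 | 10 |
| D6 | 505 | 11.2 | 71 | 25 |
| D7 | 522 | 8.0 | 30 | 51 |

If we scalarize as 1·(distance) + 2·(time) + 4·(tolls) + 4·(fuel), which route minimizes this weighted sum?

D1: 1·54 + 2·9.6 + 4·53 + 4·75 = 585.2
D2: 1·258 + 2·5.4 + 4·67 + 4·106 = 960.8
D3: 1·180 + 2·9.2 + 4·24 + 4·103 = 706.4
D4: 1·319 + 2·7.9 + 4·61 + 4·34 = 714.8
D5: 1·342 + 2·4.8 + 4·68 + 4·10 = 663.6
D6: 1·505 + 2·11.2 + 4·71 + 4·25 = 911.4
D7: 1·522 + 2·8.0 + 4·30 + 4·51 = 862.0
Lowest: D1 at 585.2.

D1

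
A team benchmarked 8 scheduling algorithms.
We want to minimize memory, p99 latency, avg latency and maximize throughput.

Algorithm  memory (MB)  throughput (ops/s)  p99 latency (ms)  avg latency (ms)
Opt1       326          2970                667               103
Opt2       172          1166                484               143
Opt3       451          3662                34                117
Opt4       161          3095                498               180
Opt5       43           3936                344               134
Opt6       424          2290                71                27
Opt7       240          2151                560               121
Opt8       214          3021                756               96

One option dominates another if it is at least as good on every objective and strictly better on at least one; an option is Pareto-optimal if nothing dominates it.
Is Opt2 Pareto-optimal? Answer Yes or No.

Opt5 vs Opt2: memory 43≤172, throughput 3936≥1166, p99 latency 344≤484, avg latency 134≤143 — Opt5 is at least as good on every objective and strictly better on at least one, so Opt5 dominates Opt2.

No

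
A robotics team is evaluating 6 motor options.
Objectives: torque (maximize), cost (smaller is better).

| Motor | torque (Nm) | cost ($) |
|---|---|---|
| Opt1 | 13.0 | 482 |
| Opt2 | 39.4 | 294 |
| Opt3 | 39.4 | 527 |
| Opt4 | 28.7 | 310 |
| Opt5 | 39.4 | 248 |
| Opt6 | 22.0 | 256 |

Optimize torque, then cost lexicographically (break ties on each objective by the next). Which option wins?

Opt5

First maximize torque: best is 39.4, kept {Opt2, Opt3, Opt5}.
Then minimize cost: best is 248, kept {Opt5}.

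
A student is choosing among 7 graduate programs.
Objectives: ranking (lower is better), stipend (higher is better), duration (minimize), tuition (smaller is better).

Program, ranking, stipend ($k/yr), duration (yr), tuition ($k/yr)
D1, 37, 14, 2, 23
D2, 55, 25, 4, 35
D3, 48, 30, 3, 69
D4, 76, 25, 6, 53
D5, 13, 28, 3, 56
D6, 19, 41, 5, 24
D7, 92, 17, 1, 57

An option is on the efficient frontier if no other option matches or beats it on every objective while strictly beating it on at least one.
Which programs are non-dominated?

D1, D2, D3, D5, D6, D7

D1: not dominated (best tuition).
D2: not dominated.
D3: not dominated.
D4: dominated by D2 (ranking 55≤76, stipend 25≥25, duration 4≤6, tuition 35≤53).
D5: not dominated (best ranking).
D6: not dominated (best stipend).
D7: not dominated (best duration).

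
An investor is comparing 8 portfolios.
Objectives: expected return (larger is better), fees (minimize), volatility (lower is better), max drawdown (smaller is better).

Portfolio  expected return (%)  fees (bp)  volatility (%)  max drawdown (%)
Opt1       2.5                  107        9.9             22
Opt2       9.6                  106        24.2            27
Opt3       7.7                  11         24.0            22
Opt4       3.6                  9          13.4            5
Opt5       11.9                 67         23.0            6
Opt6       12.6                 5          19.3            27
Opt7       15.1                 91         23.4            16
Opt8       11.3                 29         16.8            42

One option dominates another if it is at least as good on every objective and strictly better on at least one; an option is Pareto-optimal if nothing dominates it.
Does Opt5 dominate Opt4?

Opt5 vs Opt4: Opt5 is worse on fees (67 vs 9), so it does not dominate Opt4.

No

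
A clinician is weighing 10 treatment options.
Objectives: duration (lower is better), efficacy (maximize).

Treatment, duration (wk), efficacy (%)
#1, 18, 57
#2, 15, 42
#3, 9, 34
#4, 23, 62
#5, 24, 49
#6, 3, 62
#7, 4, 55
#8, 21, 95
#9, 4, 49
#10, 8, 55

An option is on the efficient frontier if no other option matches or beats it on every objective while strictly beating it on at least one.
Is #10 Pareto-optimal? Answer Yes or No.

No

#6 vs #10: duration 3≤8, efficacy 62≥55 — #6 is at least as good on every objective and strictly better on at least one, so #6 dominates #10.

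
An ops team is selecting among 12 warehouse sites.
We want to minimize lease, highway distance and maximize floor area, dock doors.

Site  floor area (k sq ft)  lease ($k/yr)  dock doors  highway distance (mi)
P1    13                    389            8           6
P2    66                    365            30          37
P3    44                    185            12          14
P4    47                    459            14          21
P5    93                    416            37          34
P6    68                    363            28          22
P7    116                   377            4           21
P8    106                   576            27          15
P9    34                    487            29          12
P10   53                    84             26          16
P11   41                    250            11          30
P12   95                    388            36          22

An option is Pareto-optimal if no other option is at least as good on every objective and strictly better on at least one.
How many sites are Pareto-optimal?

10

P1: not dominated (best highway distance).
P2: not dominated.
P3: not dominated.
P4: dominated by P10 (floor area 53≥47, lease 84≤459, dock doors 26≥14, highway distance 16≤21).
P5: not dominated (best dock doors).
P6: not dominated.
P7: not dominated (best floor area).
P8: not dominated.
P9: not dominated.
P10: not dominated (best lease).
P11: dominated by P3 (floor area 44≥41, lease 185≤250, dock doors 12≥11, highway distance 14≤30).
P12: not dominated.
Pareto-optimal: P1, P2, P3, P5, P6, P7, P8, P9, P10, P12 → 10.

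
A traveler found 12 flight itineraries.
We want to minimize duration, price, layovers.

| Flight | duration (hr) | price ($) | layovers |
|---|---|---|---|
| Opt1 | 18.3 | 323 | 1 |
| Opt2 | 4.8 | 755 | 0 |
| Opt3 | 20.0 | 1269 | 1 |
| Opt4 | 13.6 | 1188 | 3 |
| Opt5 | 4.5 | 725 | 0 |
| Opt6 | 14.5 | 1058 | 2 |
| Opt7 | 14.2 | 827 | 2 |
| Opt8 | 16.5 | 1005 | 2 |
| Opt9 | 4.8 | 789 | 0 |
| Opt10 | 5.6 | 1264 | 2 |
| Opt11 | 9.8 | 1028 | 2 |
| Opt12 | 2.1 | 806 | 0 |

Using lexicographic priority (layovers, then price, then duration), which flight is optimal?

First minimize layovers: best is 0, kept {Opt2, Opt5, Opt9, Opt12}.
Then minimize price: best is 725, kept {Opt5}.

Opt5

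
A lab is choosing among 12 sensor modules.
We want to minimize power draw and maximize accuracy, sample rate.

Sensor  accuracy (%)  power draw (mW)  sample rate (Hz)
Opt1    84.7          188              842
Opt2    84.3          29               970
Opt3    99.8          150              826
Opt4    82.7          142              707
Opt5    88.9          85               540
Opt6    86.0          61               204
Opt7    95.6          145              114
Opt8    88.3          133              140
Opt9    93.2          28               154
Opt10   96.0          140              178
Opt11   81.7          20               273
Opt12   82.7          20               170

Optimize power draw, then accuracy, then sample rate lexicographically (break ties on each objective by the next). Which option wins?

First minimize power draw: best is 20, kept {Opt11, Opt12}.
Then maximize accuracy: best is 82.7, kept {Opt12}.

Opt12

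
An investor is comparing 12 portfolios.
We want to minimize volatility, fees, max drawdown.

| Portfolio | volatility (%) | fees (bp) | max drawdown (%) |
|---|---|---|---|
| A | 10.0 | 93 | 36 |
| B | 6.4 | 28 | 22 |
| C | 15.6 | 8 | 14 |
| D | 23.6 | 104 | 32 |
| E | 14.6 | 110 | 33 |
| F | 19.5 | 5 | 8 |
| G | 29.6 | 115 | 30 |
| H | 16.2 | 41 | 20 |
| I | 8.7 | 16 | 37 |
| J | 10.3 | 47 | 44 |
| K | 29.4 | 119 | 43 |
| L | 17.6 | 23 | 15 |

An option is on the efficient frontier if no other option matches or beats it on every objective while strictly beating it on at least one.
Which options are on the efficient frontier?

B, C, F, I

A: dominated by B (volatility 6.4≤10.0, fees 28≤93, max drawdown 22≤36).
B: not dominated (best volatility).
C: not dominated.
D: dominated by B (volatility 6.4≤23.6, fees 28≤104, max drawdown 22≤32).
E: dominated by B (volatility 6.4≤14.6, fees 28≤110, max drawdown 22≤33).
F: not dominated (best fees).
G: dominated by B (volatility 6.4≤29.6, fees 28≤115, max drawdown 22≤30).
H: dominated by C (volatility 15.6≤16.2, fees 8≤41, max drawdown 14≤20).
I: not dominated.
J: dominated by B (volatility 6.4≤10.3, fees 28≤47, max drawdown 22≤44).
K: dominated by A (volatility 10.0≤29.4, fees 93≤119, max drawdown 36≤43).
L: dominated by C (volatility 15.6≤17.6, fees 8≤23, max drawdown 14≤15).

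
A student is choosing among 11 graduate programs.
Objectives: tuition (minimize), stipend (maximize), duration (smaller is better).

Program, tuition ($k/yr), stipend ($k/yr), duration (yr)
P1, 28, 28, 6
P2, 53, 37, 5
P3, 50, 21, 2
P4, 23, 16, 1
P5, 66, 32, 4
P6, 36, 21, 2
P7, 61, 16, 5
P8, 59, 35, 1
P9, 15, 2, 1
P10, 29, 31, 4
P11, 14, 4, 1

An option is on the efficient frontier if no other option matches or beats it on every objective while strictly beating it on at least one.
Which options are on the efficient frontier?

P1, P2, P4, P6, P8, P10, P11

P1: not dominated.
P2: not dominated (best stipend).
P3: dominated by P6 (tuition 36≤50, stipend 21≥21, duration 2≤2).
P4: not dominated.
P5: dominated by P8 (tuition 59≤66, stipend 35≥32, duration 1≤4).
P6: not dominated.
P7: dominated by P2 (tuition 53≤61, stipend 37≥16, duration 5≤5).
P8: not dominated.
P9: dominated by P11 (tuition 14≤15, stipend 4≥2, duration 1≤1).
P10: not dominated.
P11: not dominated (best tuition).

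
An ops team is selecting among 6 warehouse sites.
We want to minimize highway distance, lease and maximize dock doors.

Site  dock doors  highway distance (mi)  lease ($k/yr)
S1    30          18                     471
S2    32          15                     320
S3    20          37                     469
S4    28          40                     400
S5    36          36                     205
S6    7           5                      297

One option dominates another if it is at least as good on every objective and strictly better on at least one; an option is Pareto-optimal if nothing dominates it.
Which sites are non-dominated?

S2, S5, S6

S1: dominated by S2 (dock doors 32≥30, highway distance 15≤18, lease 320≤471).
S2: not dominated.
S3: dominated by S2 (dock doors 32≥20, highway distance 15≤37, lease 320≤469).
S4: dominated by S2 (dock doors 32≥28, highway distance 15≤40, lease 320≤400).
S5: not dominated (best dock doors).
S6: not dominated (best highway distance).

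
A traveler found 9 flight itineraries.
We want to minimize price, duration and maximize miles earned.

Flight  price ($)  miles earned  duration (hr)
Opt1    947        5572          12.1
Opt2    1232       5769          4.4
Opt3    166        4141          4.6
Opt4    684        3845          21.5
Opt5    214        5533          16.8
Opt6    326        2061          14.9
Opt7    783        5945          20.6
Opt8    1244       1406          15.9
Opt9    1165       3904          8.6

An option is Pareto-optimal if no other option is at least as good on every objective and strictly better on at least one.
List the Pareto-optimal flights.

Opt1, Opt2, Opt3, Opt5, Opt7

Opt1: not dominated.
Opt2: not dominated (best duration).
Opt3: not dominated (best price).
Opt4: dominated by Opt3 (price 166≤684, miles earned 4141≥3845, duration 4.6≤21.5).
Opt5: not dominated.
Opt6: dominated by Opt3 (price 166≤326, miles earned 4141≥2061, duration 4.6≤14.9).
Opt7: not dominated (best miles earned).
Opt8: dominated by Opt1 (price 947≤1244, miles earned 5572≥1406, duration 12.1≤15.9).
Opt9: dominated by Opt3 (price 166≤1165, miles earned 4141≥3904, duration 4.6≤8.6).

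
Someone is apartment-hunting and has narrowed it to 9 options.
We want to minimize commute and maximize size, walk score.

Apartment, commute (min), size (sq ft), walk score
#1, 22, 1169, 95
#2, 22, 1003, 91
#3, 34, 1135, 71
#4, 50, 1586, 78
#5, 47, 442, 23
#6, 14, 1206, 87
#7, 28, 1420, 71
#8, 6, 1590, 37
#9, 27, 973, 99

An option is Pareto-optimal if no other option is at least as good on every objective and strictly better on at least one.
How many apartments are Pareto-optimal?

#1: not dominated.
#2: dominated by #1 (commute 22≤22, size 1169≥1003, walk score 95≥91).
#3: dominated by #1 (commute 22≤34, size 1169≥1135, walk score 95≥71).
#4: not dominated.
#5: dominated by #1 (commute 22≤47, size 1169≥442, walk score 95≥23).
#6: not dominated.
#7: not dominated.
#8: not dominated (best commute).
#9: not dominated (best walk score).
Pareto-optimal: #1, #4, #6, #7, #8, #9 → 6.

6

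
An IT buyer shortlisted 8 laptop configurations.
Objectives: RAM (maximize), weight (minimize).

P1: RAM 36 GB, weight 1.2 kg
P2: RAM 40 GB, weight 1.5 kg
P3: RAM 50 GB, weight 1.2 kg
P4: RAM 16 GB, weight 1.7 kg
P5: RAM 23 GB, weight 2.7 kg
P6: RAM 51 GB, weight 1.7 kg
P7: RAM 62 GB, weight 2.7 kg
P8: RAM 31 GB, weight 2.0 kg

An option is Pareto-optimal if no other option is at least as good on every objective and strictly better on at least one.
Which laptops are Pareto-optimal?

P3, P6, P7

P1: dominated by P3 (RAM 50≥36, weight 1.2≤1.2).
P2: dominated by P3 (RAM 50≥40, weight 1.2≤1.5).
P3: not dominated.
P4: dominated by P1 (RAM 36≥16, weight 1.2≤1.7).
P5: dominated by P1 (RAM 36≥23, weight 1.2≤2.7).
P6: not dominated.
P7: not dominated (best RAM).
P8: dominated by P1 (RAM 36≥31, weight 1.2≤2.0).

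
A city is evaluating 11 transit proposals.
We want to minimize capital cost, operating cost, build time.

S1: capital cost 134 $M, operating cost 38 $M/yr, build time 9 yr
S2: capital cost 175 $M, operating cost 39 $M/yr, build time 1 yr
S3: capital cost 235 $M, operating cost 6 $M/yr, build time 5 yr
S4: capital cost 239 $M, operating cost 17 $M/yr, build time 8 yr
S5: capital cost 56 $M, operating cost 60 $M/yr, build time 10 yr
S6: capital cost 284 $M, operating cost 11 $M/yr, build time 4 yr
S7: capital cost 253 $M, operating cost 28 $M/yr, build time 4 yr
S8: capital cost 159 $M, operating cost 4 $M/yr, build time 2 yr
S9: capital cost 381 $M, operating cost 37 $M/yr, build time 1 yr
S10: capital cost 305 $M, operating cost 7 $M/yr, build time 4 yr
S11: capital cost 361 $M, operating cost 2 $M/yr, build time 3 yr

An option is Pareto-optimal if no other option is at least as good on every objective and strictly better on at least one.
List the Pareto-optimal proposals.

S1, S2, S5, S8, S9, S11

S1: not dominated.
S2: not dominated.
S3: dominated by S8 (capital cost 159≤235, operating cost 4≤6, build time 2≤5).
S4: dominated by S3 (capital cost 235≤239, operating cost 6≤17, build time 5≤8).
S5: not dominated (best capital cost).
S6: dominated by S8 (capital cost 159≤284, operating cost 4≤11, build time 2≤4).
S7: dominated by S8 (capital cost 159≤253, operating cost 4≤28, build time 2≤4).
S8: not dominated.
S9: not dominated.
S10: dominated by S8 (capital cost 159≤305, operating cost 4≤7, build time 2≤4).
S11: not dominated (best operating cost).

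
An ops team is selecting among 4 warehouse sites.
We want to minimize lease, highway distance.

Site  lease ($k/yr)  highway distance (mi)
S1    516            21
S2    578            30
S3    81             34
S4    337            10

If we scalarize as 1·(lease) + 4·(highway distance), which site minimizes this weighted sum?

S1: 1·516 + 4·21 = 600
S2: 1·578 + 4·30 = 698
S3: 1·81 + 4·34 = 217
S4: 1·337 + 4·10 = 377
Lowest: S3 at 217.

S3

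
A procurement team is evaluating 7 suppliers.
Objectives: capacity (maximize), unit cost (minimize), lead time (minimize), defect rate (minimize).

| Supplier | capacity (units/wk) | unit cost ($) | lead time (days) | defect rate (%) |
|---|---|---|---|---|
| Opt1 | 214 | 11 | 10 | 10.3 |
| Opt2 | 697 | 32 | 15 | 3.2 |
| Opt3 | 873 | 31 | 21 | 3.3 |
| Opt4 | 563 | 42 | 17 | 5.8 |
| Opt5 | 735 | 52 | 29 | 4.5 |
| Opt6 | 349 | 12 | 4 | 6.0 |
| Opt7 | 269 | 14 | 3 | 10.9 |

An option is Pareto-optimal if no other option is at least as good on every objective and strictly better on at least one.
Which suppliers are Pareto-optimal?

Opt1, Opt2, Opt3, Opt6, Opt7

Opt1: not dominated (best unit cost).
Opt2: not dominated (best defect rate).
Opt3: not dominated (best capacity).
Opt4: dominated by Opt2 (capacity 697≥563, unit cost 32≤42, lead time 15≤17, defect rate 3.2≤5.8).
Opt5: dominated by Opt3 (capacity 873≥735, unit cost 31≤52, lead time 21≤29, defect rate 3.3≤4.5).
Opt6: not dominated.
Opt7: not dominated (best lead time).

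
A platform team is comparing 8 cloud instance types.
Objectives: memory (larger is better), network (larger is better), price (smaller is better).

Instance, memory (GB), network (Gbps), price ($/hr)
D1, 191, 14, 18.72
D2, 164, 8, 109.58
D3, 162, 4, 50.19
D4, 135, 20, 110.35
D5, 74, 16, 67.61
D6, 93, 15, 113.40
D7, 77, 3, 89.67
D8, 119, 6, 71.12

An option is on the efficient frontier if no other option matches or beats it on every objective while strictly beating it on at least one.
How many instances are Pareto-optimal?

D1: not dominated (best memory).
D2: dominated by D1 (memory 191≥164, network 14≥8, price 18.72≤109.58).
D3: dominated by D1 (memory 191≥162, network 14≥4, price 18.72≤50.19).
D4: not dominated (best network).
D5: not dominated.
D6: dominated by D4 (memory 135≥93, network 20≥15, price 110.35≤113.40).
D7: dominated by D1 (memory 191≥77, network 14≥3, price 18.72≤89.67).
D8: dominated by D1 (memory 191≥119, network 14≥6, price 18.72≤71.12).
Pareto-optimal: D1, D4, D5 → 3.

3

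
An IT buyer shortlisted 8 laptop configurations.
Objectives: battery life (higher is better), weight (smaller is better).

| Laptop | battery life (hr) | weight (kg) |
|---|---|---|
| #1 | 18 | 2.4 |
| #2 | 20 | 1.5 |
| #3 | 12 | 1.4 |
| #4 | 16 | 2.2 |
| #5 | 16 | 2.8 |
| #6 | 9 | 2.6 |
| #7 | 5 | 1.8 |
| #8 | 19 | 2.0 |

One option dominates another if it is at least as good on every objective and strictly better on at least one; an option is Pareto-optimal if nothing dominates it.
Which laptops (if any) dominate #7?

#2, #3

#2: battery life 20≥5, weight 1.5≤1.8 — dominates #7.
#3: battery life 12≥5, weight 1.4≤1.8 — dominates #7.
Others (#1, #4, #5, #6, #8) are each worse than #7 on at least one objective.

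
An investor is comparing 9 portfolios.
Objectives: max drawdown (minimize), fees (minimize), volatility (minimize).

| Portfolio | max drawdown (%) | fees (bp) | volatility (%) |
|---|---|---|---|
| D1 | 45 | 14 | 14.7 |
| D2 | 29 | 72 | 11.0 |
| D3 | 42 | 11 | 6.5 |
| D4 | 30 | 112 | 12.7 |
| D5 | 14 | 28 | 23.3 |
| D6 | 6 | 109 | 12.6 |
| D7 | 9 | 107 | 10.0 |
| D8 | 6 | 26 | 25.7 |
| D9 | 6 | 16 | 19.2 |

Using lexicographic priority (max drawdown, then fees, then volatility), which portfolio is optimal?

First minimize max drawdown: best is 6, kept {D6, D8, D9}.
Then minimize fees: best is 16, kept {D9}.

D9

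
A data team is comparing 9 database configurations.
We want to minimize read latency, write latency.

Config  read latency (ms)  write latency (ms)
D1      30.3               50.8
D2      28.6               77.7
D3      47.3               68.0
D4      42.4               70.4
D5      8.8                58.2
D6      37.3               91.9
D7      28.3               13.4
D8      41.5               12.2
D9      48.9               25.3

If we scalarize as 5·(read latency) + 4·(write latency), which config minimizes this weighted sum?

D7

D1: 5·30.3 + 4·50.8 = 354.7
D2: 5·28.6 + 4·77.7 = 453.8
D3: 5·47.3 + 4·68.0 = 508.5
D4: 5·42.4 + 4·70.4 = 493.6
D5: 5·8.8 + 4·58.2 = 276.8
D6: 5·37.3 + 4·91.9 = 554.1
D7: 5·28.3 + 4·13.4 = 195.1
D8: 5·41.5 + 4·12.2 = 256.3
D9: 5·48.9 + 4·25.3 = 345.7
Lowest: D7 at 195.1.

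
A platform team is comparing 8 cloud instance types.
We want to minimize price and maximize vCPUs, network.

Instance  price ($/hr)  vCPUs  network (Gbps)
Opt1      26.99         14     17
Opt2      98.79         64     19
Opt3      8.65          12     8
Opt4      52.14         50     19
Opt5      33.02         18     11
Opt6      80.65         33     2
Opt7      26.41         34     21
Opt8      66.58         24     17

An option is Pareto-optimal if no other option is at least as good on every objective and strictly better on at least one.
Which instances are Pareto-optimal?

Opt1: dominated by Opt7 (price 26.41≤26.99, vCPUs 34≥14, network 21≥17).
Opt2: not dominated (best vCPUs).
Opt3: not dominated (best price).
Opt4: not dominated.
Opt5: dominated by Opt7 (price 26.41≤33.02, vCPUs 34≥18, network 21≥11).
Opt6: dominated by Opt4 (price 52.14≤80.65, vCPUs 50≥33, network 19≥2).
Opt7: not dominated (best network).
Opt8: dominated by Opt4 (price 52.14≤66.58, vCPUs 50≥24, network 19≥17).

Opt2, Opt3, Opt4, Opt7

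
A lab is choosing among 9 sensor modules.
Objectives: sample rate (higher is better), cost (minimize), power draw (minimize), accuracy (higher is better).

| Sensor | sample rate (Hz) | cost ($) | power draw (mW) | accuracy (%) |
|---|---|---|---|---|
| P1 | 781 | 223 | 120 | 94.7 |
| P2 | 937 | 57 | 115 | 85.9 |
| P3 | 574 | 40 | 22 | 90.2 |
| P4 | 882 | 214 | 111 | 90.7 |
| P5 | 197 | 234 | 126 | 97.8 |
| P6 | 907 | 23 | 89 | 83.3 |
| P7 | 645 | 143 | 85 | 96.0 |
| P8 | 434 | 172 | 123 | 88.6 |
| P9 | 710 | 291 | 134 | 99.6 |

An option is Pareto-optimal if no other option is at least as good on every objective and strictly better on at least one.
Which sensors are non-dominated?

P1, P2, P3, P4, P5, P6, P7, P9

P1: not dominated.
P2: not dominated (best sample rate).
P3: not dominated (best power draw).
P4: not dominated.
P5: not dominated.
P6: not dominated (best cost).
P7: not dominated.
P8: dominated by P3 (sample rate 574≥434, cost 40≤172, power draw 22≤123, accuracy 90.2≥88.6).
P9: not dominated (best accuracy).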